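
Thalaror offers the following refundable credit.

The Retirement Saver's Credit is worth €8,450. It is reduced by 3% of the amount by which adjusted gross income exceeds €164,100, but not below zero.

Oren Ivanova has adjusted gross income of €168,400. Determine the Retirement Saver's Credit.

€8,321

Retirement Saver's Credit: 3% of the €4,300 excess over €164,100 is €129; credit = €8,450 − €129 = €8,321.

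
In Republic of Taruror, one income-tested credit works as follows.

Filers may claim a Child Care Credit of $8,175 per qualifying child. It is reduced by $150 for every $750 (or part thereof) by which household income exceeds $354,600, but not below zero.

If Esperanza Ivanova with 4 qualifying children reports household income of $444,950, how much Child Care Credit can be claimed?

Child Care Credit: base = 4 × $8,175 = $32,700. income exceeds $354,600 by $90,350, which is 121 full-or-partial $750 increments; reduction = 121 × $150 = $18,150, leaving $14,550.

$14,550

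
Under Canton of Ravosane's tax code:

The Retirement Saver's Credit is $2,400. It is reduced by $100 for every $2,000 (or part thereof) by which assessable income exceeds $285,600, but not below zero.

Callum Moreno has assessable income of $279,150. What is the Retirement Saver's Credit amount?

$2,400

Retirement Saver's Credit: $279,150 is at or below the $285,600 threshold, so the full $2,400 applies.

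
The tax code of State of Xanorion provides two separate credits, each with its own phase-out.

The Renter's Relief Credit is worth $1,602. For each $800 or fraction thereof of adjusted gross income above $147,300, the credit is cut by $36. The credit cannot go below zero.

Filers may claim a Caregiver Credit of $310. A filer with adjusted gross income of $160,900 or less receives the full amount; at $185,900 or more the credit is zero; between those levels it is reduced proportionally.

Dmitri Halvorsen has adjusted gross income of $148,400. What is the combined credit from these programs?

Renter's Relief Credit: income exceeds $147,300 by $1,100, which is 2 full-or-partial $800 increments; reduction = 2 × $36 = $72, leaving $1,530.
Caregiver Credit: $148,400 is at or below the $160,900 threshold, so the full $310 applies.
Total: $1,530 + $310 = $1,840.

$1,840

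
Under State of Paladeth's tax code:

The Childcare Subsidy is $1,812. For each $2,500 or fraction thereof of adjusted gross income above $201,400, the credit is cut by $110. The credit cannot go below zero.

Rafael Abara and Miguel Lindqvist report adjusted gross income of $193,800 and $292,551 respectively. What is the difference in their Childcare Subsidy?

$1,812

Rafael ($193,800): Childcare Subsidy: $193,800 is at or below the $201,400 threshold, so the full $1,812 applies.
Miguel ($292,551): Childcare Subsidy: income exceeds $201,400 by $91,151 → 37 increments × $110 = $4,070 ≥ base, so the credit is $0.
Difference: |$1,812 − $0| = $1,812.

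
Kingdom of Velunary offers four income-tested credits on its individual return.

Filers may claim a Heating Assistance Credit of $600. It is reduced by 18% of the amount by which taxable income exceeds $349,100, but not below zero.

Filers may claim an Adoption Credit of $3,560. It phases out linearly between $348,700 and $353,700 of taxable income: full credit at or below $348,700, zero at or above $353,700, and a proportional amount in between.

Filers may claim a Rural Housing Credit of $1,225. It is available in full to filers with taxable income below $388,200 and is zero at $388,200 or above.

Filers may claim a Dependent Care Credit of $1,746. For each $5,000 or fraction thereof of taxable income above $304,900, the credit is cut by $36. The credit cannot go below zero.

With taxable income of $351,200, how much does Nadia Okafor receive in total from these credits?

$4,613

Heating Assistance Credit: 18% of the $2,100 excess over $349,100 is $378; credit = $600 − $378 = $222.
Adoption Credit: $351,200 is $2,500 into a $5,000 phase-out range, leaving 2,500/5,000 of the credit: $3,560 × 2,500/5,000 = $1,780.
Rural Housing Credit: $351,200 is below the $388,200 cutoff, so the full $1,225 applies.
Dependent Care Credit: income exceeds $304,900 by $46,300, which is 10 full-or-partial $5,000 increments; reduction = 10 × $36 = $360, leaving $1,386.
Total: $222 + $1,780 + $1,225 + $1,386 = $4,613.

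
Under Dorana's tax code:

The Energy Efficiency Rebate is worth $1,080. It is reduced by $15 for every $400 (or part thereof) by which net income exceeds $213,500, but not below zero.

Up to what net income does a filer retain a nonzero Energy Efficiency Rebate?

$241,900

After 71 increments the reduction is 71 × $15 = $1,065, leaving $15; one more increment wipes it out. Increment 71 ends at excess 71 × $400 = $28,400, so the highest qualifying income is $213,500 + $28,400 = $241,900.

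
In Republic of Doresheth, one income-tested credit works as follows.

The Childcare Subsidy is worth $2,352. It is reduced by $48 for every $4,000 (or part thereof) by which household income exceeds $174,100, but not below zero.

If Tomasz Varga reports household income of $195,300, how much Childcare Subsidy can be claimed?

$2,064

Childcare Subsidy: income exceeds $174,100 by $21,200, which is 6 full-or-partial $4,000 increments; reduction = 6 × $48 = $288, leaving $2,064.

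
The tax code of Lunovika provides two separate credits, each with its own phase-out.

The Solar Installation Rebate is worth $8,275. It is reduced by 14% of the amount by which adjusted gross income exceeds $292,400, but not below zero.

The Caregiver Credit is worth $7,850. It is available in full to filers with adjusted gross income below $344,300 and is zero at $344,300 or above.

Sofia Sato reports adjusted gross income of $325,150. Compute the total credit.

$11,540

Solar Installation Rebate: 14% of the $32,750 excess over $292,400 is $4,585; credit = $8,275 − $4,585 = $3,690.
Caregiver Credit: $325,150 is below the $344,300 cutoff, so the full $7,850 applies.
Total: $3,690 + $7,850 = $11,540.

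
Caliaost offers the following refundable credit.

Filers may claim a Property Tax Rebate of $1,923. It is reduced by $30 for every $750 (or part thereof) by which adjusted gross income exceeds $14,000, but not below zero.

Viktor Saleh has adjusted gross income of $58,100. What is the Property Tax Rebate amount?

$153

Property Tax Rebate: income exceeds $14,000 by $44,100, which is 59 full-or-partial $750 increments; reduction = 59 × $30 = $1,770, leaving $153.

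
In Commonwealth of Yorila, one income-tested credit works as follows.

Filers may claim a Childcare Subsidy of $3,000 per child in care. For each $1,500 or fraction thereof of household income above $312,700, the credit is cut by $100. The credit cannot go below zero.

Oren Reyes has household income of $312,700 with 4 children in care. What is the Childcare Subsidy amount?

Childcare Subsidy: base = 4 × $3,000 = $12,000. $312,700 is at or below the $312,700 threshold, so the full $12,000 applies.

$12,000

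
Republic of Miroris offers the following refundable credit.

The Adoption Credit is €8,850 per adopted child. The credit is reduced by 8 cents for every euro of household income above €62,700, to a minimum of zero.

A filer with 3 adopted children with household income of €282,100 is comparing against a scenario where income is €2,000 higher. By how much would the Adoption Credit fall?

At €282,100 — base = 3 × €8,850 = €26,550. 8% of the €219,400 excess over €62,700 is €17,552; credit = €26,550 − €17,552 = €8,998.
At €284,100 — base = 3 × €8,850 = €26,550. 8% of the €221,400 excess over €62,700 is €17,712; credit = €26,550 − €17,712 = €8,838.
Lost: €8,998 − €8,838 = €160.

€160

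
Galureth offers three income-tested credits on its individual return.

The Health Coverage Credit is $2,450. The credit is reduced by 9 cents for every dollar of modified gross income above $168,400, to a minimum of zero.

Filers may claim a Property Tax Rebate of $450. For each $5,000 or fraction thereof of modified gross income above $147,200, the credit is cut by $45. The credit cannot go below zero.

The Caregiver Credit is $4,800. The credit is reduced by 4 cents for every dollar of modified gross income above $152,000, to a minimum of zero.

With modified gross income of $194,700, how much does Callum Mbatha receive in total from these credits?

Health Coverage Credit: 9% of the $26,300 excess over $168,400 is $2,367; credit = $2,450 − $2,367 = $83.
Property Tax Rebate: income exceeds $147,200 by $47,500 → 10 increments × $45 = $450 ≥ base, so the credit is $0.
Caregiver Credit: 4% of the $42,700 excess over $152,000 is $1,708; credit = $4,800 − $1,708 = $3,092.
Total: $83 + $0 + $3,092 = $3,175.

$3,175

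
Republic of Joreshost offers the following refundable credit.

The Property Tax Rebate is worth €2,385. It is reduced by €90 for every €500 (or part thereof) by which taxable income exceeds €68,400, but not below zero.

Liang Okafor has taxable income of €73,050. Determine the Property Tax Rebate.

€1,485

Property Tax Rebate: income exceeds €68,400 by €4,650, which is 10 full-or-partial €500 increments; reduction = 10 × €90 = €900, leaving €1,485.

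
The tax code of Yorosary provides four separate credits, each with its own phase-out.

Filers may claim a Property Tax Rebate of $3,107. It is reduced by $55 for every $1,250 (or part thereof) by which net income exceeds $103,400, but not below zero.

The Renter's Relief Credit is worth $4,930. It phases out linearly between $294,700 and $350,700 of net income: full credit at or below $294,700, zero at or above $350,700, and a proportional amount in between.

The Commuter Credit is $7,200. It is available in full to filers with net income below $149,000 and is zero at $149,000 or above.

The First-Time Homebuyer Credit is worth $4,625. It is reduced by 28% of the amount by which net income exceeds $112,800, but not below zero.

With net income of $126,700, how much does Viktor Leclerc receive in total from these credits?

$14,925

Property Tax Rebate: income exceeds $103,400 by $23,300, which is 19 full-or-partial $1,250 increments; reduction = 19 × $55 = $1,045, leaving $2,062.
Renter's Relief Credit: $126,700 is at or below the $294,700 threshold, so the full $4,930 applies.
Commuter Credit: $126,700 is below the $149,000 cutoff, so the full $7,200 applies.
First-Time Homebuyer Credit: 28% of the $13,900 excess over $112,800 is $3,892; credit = $4,625 − $3,892 = $733.
Total: $2,062 + $4,930 + $7,200 + $733 = $14,925.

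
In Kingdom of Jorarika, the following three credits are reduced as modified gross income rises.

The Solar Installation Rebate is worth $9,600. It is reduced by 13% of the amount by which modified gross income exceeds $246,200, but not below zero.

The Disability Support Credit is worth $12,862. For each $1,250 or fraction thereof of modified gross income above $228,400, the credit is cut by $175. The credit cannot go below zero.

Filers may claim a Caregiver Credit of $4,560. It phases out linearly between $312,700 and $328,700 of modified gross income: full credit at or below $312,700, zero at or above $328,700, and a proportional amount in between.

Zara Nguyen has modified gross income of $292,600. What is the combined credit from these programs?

Solar Installation Rebate: 13% of the $46,400 excess over $246,200 is $6,032; credit = $9,600 − $6,032 = $3,568.
Disability Support Credit: income exceeds $228,400 by $64,200, which is 52 full-or-partial $1,250 increments; reduction = 52 × $175 = $9,100, leaving $3,762.
Caregiver Credit: $292,600 is at or below the $312,700 threshold, so the full $4,560 applies.
Total: $3,568 + $3,762 + $4,560 = $11,890.

$11,890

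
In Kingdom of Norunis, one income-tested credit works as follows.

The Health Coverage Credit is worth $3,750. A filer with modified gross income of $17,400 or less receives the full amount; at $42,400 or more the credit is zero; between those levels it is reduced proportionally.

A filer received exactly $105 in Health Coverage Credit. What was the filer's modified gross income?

$105 is 105/3,750 of the full $3,750, so 3,645/3,750 of the $25,000 range has been used: income = $17,400 + $25,000 × 3,645/3,750 = $41,700.

$41,700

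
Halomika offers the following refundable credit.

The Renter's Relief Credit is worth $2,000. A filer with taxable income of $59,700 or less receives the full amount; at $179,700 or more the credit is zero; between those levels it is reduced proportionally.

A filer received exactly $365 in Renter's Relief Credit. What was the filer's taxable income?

$365 is 365/2,000 of the full $2,000, so 1,635/2,000 of the $120,000 range has been used: income = $59,700 + $120,000 × 1,635/2,000 = $157,800.

$157,800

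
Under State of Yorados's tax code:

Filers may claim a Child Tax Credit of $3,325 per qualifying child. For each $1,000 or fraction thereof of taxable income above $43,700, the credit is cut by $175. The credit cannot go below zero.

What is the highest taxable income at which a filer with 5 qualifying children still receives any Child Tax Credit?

Full credit = 5 × $3,325 = $16,625.
After 94 increments the reduction is 94 × $175 = $16,450, leaving $175; one more increment wipes it out. Increment 94 ends at excess 94 × $1,000 = $94,000, so the highest qualifying income is $43,700 + $94,000 = $137,700.

$137,700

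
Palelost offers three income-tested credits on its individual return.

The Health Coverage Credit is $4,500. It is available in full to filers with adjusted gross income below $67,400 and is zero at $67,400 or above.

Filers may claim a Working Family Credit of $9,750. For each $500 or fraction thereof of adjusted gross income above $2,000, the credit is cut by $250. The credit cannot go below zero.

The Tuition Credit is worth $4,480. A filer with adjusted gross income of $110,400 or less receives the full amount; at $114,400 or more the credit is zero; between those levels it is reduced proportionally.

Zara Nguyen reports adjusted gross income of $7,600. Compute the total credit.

Health Coverage Credit: $7,600 is below the $67,400 cutoff, so the full $4,500 applies.
Working Family Credit: income exceeds $2,000 by $5,600, which is 12 full-or-partial $500 increments; reduction = 12 × $250 = $3,000, leaving $6,750.
Tuition Credit: $7,600 is at or below the $110,400 threshold, so the full $4,480 applies.
Total: $4,500 + $6,750 + $4,480 = $15,730.

$15,730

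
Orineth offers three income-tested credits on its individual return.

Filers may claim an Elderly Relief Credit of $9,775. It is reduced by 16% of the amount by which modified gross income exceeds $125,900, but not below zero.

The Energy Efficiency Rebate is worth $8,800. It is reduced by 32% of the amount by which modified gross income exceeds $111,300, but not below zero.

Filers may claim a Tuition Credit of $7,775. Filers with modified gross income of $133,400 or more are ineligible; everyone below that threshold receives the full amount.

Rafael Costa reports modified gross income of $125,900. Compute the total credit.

Elderly Relief Credit: $125,900 is at or below the $125,900 threshold, so the full $9,775 applies.
Energy Efficiency Rebate: 32% of the $14,600 excess over $111,300 is $4,672; credit = $8,800 − $4,672 = $4,128.
Tuition Credit: $125,900 is below the $133,400 cutoff, so the full $7,775 applies.
Total: $9,775 + $4,128 + $7,775 = $21,678.

$21,678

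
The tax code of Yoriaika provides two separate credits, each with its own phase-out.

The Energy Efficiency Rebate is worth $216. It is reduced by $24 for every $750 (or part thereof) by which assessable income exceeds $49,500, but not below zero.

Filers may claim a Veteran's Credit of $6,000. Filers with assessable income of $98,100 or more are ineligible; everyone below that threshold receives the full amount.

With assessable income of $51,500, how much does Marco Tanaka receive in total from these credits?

Energy Efficiency Rebate: income exceeds $49,500 by $2,000, which is 3 full-or-partial $750 increments; reduction = 3 × $24 = $72, leaving $144.
Veteran's Credit: $51,500 is below the $98,100 cutoff, so the full $6,000 applies.
Total: $144 + $6,000 = $6,144.

$6,144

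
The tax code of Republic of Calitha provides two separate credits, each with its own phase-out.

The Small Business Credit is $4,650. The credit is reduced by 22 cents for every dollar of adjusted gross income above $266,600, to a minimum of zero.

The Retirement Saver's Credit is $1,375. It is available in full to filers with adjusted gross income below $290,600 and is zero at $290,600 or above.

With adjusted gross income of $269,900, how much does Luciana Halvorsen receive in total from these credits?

$5,299

Small Business Credit: 22% of the $3,300 excess over $266,600 is $726; credit = $4,650 − $726 = $3,924.
Retirement Saver's Credit: $269,900 is below the $290,600 cutoff, so the full $1,375 applies.
Total: $3,924 + $1,375 = $5,299.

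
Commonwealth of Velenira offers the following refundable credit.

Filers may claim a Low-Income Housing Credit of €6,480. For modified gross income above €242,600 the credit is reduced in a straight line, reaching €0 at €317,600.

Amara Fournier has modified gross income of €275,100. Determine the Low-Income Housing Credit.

€3,672

Low-Income Housing Credit: €275,100 is €32,500 into a €75,000 phase-out range, leaving 42,500/75,000 of the credit: €6,480 × 42,500/75,000 = €3,672.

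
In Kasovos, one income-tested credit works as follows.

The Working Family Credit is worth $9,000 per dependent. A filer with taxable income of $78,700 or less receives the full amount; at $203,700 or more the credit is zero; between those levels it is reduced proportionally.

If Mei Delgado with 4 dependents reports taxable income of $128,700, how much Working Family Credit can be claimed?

$21,600

Working Family Credit: base = 4 × $9,000 = $36,000. $128,700 is $50,000 into a $125,000 phase-out range, leaving 75,000/125,000 of the credit: $36,000 × 75,000/125,000 = $21,600.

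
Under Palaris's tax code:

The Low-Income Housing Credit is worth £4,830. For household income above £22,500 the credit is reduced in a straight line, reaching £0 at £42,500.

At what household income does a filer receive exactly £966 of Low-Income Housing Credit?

£966 is 966/4,830 of the full £4,830, so 3,864/4,830 of the £20,000 range has been used: income = £22,500 + £20,000 × 3,864/4,830 = £38,500.

£38,500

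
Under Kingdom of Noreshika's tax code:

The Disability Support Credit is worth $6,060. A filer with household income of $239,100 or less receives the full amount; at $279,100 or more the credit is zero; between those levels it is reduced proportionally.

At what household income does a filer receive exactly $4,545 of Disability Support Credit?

$249,100

$4,545 is 4,545/6,060 of the full $6,060, so 1,515/6,060 of the $40,000 range has been used: income = $239,100 + $40,000 × 1,515/6,060 = $249,100.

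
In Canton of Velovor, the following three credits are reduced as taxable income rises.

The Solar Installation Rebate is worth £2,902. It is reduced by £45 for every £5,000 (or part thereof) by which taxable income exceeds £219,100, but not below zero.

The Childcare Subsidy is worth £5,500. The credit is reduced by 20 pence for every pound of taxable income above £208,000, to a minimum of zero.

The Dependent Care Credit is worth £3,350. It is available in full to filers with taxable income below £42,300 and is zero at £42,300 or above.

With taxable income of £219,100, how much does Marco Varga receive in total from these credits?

£6,182

Solar Installation Rebate: £219,100 is at or below the £219,100 threshold, so the full £2,902 applies.
Childcare Subsidy: 20% of the £11,100 excess over £208,000 is £2,220; credit = £5,500 − £2,220 = £3,280.
Dependent Care Credit: £219,100 meets or exceeds the £42,300 cutoff, so the credit is £0.
Total: £2,902 + £3,280 + £0 = £6,182.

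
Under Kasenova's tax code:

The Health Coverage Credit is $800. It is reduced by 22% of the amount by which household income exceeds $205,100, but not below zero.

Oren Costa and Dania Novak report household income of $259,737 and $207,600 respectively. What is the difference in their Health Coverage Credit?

Oren ($259,737): Health Coverage Credit: 22% of the $54,637 excess over $205,100 is $12,020.14 ≥ base, so the credit is $0.
Dania ($207,600): Health Coverage Credit: 22% of the $2,500 excess over $205,100 is $550; credit = $800 − $550 = $250.
Difference: |$0 − $250| = $250.

$250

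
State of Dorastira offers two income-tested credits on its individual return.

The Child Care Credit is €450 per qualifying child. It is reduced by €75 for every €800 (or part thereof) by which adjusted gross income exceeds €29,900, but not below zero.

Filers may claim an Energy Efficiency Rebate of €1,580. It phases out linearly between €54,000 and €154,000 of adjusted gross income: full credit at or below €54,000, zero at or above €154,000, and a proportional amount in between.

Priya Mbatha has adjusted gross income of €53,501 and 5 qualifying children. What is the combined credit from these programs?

€1,580

Child Care Credit: base = 5 × €450 = €2,250. income exceeds €29,900 by €23,601 → 30 increments × €75 = €2,250 ≥ base, so the credit is €0.
Energy Efficiency Rebate: €53,501 is at or below the €54,000 threshold, so the full €1,580 applies.
Total: €0 + €1,580 = €1,580.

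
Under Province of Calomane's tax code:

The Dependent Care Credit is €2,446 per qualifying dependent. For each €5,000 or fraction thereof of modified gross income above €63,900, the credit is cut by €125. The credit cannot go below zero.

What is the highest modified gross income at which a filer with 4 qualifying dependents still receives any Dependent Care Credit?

€453,900

Full credit = 4 × €2,446 = €9,784.
After 78 increments the reduction is 78 × €125 = €9,750, leaving €34; one more increment wipes it out. Increment 78 ends at excess 78 × €5,000 = €390,000, so the highest qualifying income is €63,900 + €390,000 = €453,900.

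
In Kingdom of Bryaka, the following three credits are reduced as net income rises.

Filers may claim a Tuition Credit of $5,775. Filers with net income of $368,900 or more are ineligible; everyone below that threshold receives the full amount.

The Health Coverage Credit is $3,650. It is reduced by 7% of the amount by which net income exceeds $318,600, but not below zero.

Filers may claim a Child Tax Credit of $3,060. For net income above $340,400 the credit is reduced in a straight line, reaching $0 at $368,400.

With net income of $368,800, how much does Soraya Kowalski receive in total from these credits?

$5,911

Tuition Credit: $368,800 is below the $368,900 cutoff, so the full $5,775 applies.
Health Coverage Credit: 7% of the $50,200 excess over $318,600 is $3,514; credit = $3,650 − $3,514 = $136.
Child Tax Credit: $368,800 is at or above $368,400, so the credit is $0.
Total: $5,775 + $136 + $0 = $5,911.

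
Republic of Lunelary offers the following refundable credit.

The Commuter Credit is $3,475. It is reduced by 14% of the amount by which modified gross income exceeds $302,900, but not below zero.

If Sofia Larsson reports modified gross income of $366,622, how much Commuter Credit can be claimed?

$0

Commuter Credit: 14% of the $63,722 excess over $302,900 is $8,921.08 ≥ base, so the credit is $0.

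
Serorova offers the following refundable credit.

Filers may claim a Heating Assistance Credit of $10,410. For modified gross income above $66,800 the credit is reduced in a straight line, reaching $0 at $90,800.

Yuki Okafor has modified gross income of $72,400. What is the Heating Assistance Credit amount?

$7,981

Heating Assistance Credit: $72,400 is $5,600 into a $24,000 phase-out range, leaving 18,400/24,000 of the credit: $10,410 × 18,400/24,000 = $7,981.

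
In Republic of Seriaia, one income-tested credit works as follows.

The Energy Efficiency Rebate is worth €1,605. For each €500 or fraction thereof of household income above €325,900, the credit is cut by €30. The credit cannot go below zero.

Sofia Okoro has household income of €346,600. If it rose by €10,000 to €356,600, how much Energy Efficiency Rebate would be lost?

At €346,600 — income exceeds €325,900 by €20,700, which is 42 full-or-partial €500 increments; reduction = 42 × €30 = €1,260, leaving €345.
At €356,600 — income exceeds €325,900 by €30,700 → 62 increments × €30 = €1,860 ≥ base, so the credit is €0.
Lost: €345 − €0 = €345.

€345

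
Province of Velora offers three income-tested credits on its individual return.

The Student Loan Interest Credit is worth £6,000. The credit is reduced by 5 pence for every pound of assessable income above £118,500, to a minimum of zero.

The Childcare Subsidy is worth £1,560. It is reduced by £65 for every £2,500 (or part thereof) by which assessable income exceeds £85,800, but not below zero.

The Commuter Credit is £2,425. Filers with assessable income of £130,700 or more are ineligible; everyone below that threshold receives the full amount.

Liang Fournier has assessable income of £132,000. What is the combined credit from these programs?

Student Loan Interest Credit: 5% of the £13,500 excess over £118,500 is £675; credit = £6,000 − £675 = £5,325.
Childcare Subsidy: income exceeds £85,800 by £46,200, which is 19 full-or-partial £2,500 increments; reduction = 19 × £65 = £1,235, leaving £325.
Commuter Credit: £132,000 meets or exceeds the £130,700 cutoff, so the credit is £0.
Total: £5,325 + £325 + £0 = £5,650.

£5,650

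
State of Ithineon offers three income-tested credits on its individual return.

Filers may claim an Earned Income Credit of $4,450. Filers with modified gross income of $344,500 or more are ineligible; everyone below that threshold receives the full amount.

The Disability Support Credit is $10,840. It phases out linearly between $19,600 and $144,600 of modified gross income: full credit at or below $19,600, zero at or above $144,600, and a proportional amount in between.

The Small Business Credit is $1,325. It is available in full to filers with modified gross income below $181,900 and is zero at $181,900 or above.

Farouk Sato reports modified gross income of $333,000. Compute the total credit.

$4,450

Earned Income Credit: $333,000 is below the $344,500 cutoff, so the full $4,450 applies.
Disability Support Credit: $333,000 is at or above $144,600, so the credit is $0.
Small Business Credit: $333,000 meets or exceeds the $181,900 cutoff, so the credit is $0.
Total: $4,450 + $0 + $0 = $4,450.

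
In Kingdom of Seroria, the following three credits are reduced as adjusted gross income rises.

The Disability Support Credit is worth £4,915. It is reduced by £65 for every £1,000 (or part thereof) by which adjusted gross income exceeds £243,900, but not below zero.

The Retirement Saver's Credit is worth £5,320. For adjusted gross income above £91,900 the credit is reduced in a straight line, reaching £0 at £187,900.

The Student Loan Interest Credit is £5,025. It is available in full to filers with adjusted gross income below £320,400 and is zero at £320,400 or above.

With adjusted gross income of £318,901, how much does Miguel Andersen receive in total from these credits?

£5,025

Disability Support Credit: income exceeds £243,900 by £75,001 → 76 increments × £65 = £4,940 ≥ base, so the credit is £0.
Retirement Saver's Credit: £318,901 is at or above £187,900, so the credit is £0.
Student Loan Interest Credit: £318,901 is below the £320,400 cutoff, so the full £5,025 applies.
Total: £0 + £0 + £5,025 = £5,025.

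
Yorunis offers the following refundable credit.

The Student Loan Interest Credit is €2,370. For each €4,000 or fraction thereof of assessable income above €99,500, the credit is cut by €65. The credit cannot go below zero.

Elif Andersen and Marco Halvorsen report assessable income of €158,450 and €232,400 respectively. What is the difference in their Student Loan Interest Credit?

Elif (€158,450): Student Loan Interest Credit: income exceeds €99,500 by €58,950, which is 15 full-or-partial €4,000 increments; reduction = 15 × €65 = €975, leaving €1,395.
Marco (€232,400): Student Loan Interest Credit: income exceeds €99,500 by €132,900, which is 34 full-or-partial €4,000 increments; reduction = 34 × €65 = €2,210, leaving €160.
Difference: |€1,395 − €160| = €1,235.

€1,235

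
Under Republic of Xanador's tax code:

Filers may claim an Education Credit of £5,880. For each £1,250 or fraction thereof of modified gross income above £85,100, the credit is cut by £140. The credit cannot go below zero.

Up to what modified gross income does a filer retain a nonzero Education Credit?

£136,350

After 41 increments the reduction is 41 × £140 = £5,740, leaving £140; one more increment wipes it out. Increment 41 ends at excess 41 × £1,250 = £51,250, so the highest qualifying income is £85,100 + £51,250 = £136,350.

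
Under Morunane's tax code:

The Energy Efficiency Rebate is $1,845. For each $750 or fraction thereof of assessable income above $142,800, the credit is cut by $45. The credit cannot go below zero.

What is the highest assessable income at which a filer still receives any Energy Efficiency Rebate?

$172,800

After 40 increments the reduction is 40 × $45 = $1,800, leaving $45; one more increment wipes it out. Increment 40 ends at excess 40 × $750 = $30,000, so the highest qualifying income is $142,800 + $30,000 = $172,800.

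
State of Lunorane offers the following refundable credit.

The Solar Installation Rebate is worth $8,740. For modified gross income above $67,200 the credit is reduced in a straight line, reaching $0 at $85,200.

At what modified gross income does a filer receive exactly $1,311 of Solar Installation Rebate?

$82,500

$1,311 is 1,311/8,740 of the full $8,740, so 7,429/8,740 of the $18,000 range has been used: income = $67,200 + $18,000 × 7,429/8,740 = $82,500.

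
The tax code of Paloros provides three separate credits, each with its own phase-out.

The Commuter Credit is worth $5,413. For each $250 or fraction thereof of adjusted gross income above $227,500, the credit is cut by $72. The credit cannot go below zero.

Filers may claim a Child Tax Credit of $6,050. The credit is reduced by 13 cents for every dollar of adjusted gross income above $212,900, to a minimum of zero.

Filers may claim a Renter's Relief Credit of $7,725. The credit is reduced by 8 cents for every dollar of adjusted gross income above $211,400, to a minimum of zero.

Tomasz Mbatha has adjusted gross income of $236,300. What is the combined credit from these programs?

Commuter Credit: income exceeds $227,500 by $8,800, which is 36 full-or-partial $250 increments; reduction = 36 × $72 = $2,592, leaving $2,821.
Child Tax Credit: 13% of the $23,400 excess over $212,900 is $3,042; credit = $6,050 − $3,042 = $3,008.
Renter's Relief Credit: 8% of the $24,900 excess over $211,400 is $1,992; credit = $7,725 − $1,992 = $5,733.
Total: $2,821 + $3,008 + $5,733 = $11,562.

$11,562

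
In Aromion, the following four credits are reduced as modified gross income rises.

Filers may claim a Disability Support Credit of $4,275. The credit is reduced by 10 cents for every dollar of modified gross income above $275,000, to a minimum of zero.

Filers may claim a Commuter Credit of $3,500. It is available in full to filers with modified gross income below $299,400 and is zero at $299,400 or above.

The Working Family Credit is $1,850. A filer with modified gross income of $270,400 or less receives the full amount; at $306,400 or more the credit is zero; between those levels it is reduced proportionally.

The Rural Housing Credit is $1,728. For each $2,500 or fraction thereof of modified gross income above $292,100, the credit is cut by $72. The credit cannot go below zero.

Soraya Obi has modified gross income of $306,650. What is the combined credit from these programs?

Disability Support Credit: 10% of the $31,650 excess over $275,000 is $3,165; credit = $4,275 − $3,165 = $1,110.
Commuter Credit: $306,650 meets or exceeds the $299,400 cutoff, so the credit is $0.
Working Family Credit: $306,650 is at or above $306,400, so the credit is $0.
Rural Housing Credit: income exceeds $292,100 by $14,550, which is 6 full-or-partial $2,500 increments; reduction = 6 × $72 = $432, leaving $1,296.
Total: $1,110 + $0 + $0 + $1,296 = $2,406.

$2,406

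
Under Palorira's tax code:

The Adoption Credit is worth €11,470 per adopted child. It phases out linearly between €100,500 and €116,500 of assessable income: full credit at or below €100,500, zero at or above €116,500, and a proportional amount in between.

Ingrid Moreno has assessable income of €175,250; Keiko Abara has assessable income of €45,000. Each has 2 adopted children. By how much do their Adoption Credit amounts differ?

€22,940

Ingrid (€175,250): Adoption Credit: base = 2 × €11,470 = €22,940. €175,250 is at or above €116,500, so the credit is €0.
Keiko (€45,000): Adoption Credit: base = 2 × €11,470 = €22,940. €45,000 is at or below the €100,500 threshold, so the full €22,940 applies.
Difference: |€0 − €22,940| = €22,940.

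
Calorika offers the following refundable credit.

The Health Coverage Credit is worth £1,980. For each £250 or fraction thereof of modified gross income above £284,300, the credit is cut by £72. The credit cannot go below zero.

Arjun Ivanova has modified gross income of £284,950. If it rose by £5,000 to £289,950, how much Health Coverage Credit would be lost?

At £284,950 — income exceeds £284,300 by £650, which is 3 full-or-partial £250 increments; reduction = 3 × £72 = £216, leaving £1,764.
At £289,950 — income exceeds £284,300 by £5,650, which is 23 full-or-partial £250 increments; reduction = 23 × £72 = £1,656, leaving £324.
Lost: £1,764 − £324 = £1,440.

£1,440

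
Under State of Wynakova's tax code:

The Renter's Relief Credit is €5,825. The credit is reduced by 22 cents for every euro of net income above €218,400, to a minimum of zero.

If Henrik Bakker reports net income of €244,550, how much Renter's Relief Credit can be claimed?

€72

Renter's Relief Credit: 22% of the €26,150 excess over €218,400 is €5,753; credit = €5,825 − €5,753 = €72.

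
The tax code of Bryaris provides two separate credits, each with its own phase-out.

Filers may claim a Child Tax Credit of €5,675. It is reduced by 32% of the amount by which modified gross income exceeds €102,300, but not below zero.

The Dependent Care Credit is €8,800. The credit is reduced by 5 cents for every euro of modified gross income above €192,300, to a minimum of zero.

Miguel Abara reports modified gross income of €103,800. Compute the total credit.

€13,995

Child Tax Credit: 32% of the €1,500 excess over €102,300 is €480; credit = €5,675 − €480 = €5,195.
Dependent Care Credit: €103,800 is at or below the €192,300 threshold, so the full €8,800 applies.
Total: €5,195 + €8,800 = €13,995.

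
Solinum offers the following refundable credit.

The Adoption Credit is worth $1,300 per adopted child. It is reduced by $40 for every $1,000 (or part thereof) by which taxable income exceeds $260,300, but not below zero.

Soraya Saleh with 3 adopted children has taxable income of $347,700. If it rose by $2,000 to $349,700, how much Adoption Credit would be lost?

At $347,700 — base = 3 × $1,300 = $3,900. income exceeds $260,300 by $87,400, which is 88 full-or-partial $1,000 increments; reduction = 88 × $40 = $3,520, leaving $380.
At $349,700 — base = 3 × $1,300 = $3,900. income exceeds $260,300 by $89,400, which is 90 full-or-partial $1,000 increments; reduction = 90 × $40 = $3,600, leaving $300.
Lost: $380 − $300 = $80.

$80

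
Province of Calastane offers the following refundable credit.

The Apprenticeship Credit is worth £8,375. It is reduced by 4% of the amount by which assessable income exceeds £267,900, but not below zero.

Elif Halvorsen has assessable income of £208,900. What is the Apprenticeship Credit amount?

£8,375

Apprenticeship Credit: £208,900 is at or below the £267,900 threshold, so the full £8,375 applies.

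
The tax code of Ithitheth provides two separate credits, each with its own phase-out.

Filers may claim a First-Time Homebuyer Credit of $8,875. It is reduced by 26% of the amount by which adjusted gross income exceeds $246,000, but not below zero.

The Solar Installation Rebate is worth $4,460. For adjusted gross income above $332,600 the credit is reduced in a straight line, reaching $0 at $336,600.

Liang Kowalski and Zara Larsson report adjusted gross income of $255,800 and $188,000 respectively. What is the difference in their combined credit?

$2,548

Liang ($255,800): First-Time Homebuyer Credit: 26% of the $9,800 excess over $246,000 is $2,548; credit = $8,875 − $2,548 = $6,327. Solar Installation Rebate: $255,800 is at or below the $332,600 threshold, so the full $4,460 applies. total $6,327 + $4,460 = $10,787
Zara ($188,000): First-Time Homebuyer Credit: $188,000 is at or below the $246,000 threshold, so the full $8,875 applies. Solar Installation Rebate: $188,000 is at or below the $332,600 threshold, so the full $4,460 applies. total $8,875 + $4,460 = $13,335
Difference: |$10,787 − $13,335| = $2,548.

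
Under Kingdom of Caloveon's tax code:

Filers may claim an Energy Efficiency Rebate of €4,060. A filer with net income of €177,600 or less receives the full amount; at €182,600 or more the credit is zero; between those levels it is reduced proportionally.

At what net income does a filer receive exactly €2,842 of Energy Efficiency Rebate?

€179,100

€2,842 is 2,842/4,060 of the full €4,060, so 1,218/4,060 of the €5,000 range has been used: income = €177,600 + €5,000 × 1,218/4,060 = €179,100.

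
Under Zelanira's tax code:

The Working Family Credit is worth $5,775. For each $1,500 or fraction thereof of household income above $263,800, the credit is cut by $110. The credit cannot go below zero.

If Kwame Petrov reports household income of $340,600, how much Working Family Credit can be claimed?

$55

Working Family Credit: income exceeds $263,800 by $76,800, which is 52 full-or-partial $1,500 increments; reduction = 52 × $110 = $5,720, leaving $55.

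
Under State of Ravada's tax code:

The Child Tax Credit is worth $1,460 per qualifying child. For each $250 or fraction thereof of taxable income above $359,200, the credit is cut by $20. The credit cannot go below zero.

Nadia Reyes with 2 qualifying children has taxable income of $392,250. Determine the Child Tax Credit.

Child Tax Credit: base = 2 × $1,460 = $2,920. income exceeds $359,200 by $33,050, which is 133 full-or-partial $250 increments; reduction = 133 × $20 = $2,660, leaving $260.

$260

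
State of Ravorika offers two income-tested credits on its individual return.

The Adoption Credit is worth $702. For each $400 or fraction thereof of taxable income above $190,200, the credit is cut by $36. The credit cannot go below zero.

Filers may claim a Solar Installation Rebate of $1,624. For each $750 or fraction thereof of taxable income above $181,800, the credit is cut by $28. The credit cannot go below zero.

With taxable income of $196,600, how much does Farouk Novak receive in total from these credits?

Adoption Credit: income exceeds $190,200 by $6,400, which is 16 full-or-partial $400 increments; reduction = 16 × $36 = $576, leaving $126.
Solar Installation Rebate: income exceeds $181,800 by $14,800, which is 20 full-or-partial $750 increments; reduction = 20 × $28 = $560, leaving $1,064.
Total: $126 + $1,064 = $1,190.

$1,190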